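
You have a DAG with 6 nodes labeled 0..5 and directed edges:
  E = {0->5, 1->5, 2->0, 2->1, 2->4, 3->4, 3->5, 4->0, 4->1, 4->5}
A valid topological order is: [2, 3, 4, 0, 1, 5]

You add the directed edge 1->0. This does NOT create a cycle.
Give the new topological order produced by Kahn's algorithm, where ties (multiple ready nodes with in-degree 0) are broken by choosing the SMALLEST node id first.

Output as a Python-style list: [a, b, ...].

Old toposort: [2, 3, 4, 0, 1, 5]
Added edge: 1->0
Position of 1 (4) > position of 0 (3). Must reorder: 1 must now come before 0.
Run Kahn's algorithm (break ties by smallest node id):
  initial in-degrees: [3, 2, 0, 0, 2, 4]
  ready (indeg=0): [2, 3]
  pop 2: indeg[0]->2; indeg[1]->1; indeg[4]->1 | ready=[3] | order so far=[2]
  pop 3: indeg[4]->0; indeg[5]->3 | ready=[4] | order so far=[2, 3]
  pop 4: indeg[0]->1; indeg[1]->0; indeg[5]->2 | ready=[1] | order so far=[2, 3, 4]
  pop 1: indeg[0]->0; indeg[5]->1 | ready=[0] | order so far=[2, 3, 4, 1]
  pop 0: indeg[5]->0 | ready=[5] | order so far=[2, 3, 4, 1, 0]
  pop 5: no out-edges | ready=[] | order so far=[2, 3, 4, 1, 0, 5]
  Result: [2, 3, 4, 1, 0, 5]

Answer: [2, 3, 4, 1, 0, 5]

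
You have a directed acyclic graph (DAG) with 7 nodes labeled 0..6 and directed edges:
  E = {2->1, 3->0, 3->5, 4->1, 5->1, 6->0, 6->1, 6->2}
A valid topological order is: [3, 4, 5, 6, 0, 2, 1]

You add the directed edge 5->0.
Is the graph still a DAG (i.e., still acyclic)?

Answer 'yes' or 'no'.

Given toposort: [3, 4, 5, 6, 0, 2, 1]
Position of 5: index 2; position of 0: index 4
New edge 5->0: forward
Forward edge: respects the existing order. Still a DAG, same toposort still valid.
Still a DAG? yes

Answer: yes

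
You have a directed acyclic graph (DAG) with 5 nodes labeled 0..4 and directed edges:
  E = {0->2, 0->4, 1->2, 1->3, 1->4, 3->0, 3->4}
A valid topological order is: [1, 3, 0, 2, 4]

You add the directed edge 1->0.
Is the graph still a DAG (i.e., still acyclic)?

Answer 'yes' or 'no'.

Answer: yes

Derivation:
Given toposort: [1, 3, 0, 2, 4]
Position of 1: index 0; position of 0: index 2
New edge 1->0: forward
Forward edge: respects the existing order. Still a DAG, same toposort still valid.
Still a DAG? yes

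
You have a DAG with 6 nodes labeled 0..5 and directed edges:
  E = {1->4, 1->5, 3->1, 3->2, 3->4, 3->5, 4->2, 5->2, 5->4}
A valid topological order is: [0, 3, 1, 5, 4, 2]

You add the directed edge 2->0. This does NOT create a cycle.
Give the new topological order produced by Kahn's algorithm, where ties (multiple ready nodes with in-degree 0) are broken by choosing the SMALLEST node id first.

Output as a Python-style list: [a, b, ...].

Old toposort: [0, 3, 1, 5, 4, 2]
Added edge: 2->0
Position of 2 (5) > position of 0 (0). Must reorder: 2 must now come before 0.
Run Kahn's algorithm (break ties by smallest node id):
  initial in-degrees: [1, 1, 3, 0, 3, 2]
  ready (indeg=0): [3]
  pop 3: indeg[1]->0; indeg[2]->2; indeg[4]->2; indeg[5]->1 | ready=[1] | order so far=[3]
  pop 1: indeg[4]->1; indeg[5]->0 | ready=[5] | order so far=[3, 1]
  pop 5: indeg[2]->1; indeg[4]->0 | ready=[4] | order so far=[3, 1, 5]
  pop 4: indeg[2]->0 | ready=[2] | order so far=[3, 1, 5, 4]
  pop 2: indeg[0]->0 | ready=[0] | order so far=[3, 1, 5, 4, 2]
  pop 0: no out-edges | ready=[] | order so far=[3, 1, 5, 4, 2, 0]
  Result: [3, 1, 5, 4, 2, 0]

Answer: [3, 1, 5, 4, 2, 0]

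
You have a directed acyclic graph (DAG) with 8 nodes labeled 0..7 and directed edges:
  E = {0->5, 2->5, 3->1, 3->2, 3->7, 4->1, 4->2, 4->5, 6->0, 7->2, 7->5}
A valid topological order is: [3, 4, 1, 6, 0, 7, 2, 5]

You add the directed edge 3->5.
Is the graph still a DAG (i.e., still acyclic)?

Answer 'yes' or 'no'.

Answer: yes

Derivation:
Given toposort: [3, 4, 1, 6, 0, 7, 2, 5]
Position of 3: index 0; position of 5: index 7
New edge 3->5: forward
Forward edge: respects the existing order. Still a DAG, same toposort still valid.
Still a DAG? yes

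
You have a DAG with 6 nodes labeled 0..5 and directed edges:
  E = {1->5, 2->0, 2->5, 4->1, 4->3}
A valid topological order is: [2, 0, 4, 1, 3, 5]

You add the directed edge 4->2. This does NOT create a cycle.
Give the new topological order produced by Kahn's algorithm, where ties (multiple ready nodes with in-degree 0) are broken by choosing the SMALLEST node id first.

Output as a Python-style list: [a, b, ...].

Old toposort: [2, 0, 4, 1, 3, 5]
Added edge: 4->2
Position of 4 (2) > position of 2 (0). Must reorder: 4 must now come before 2.
Run Kahn's algorithm (break ties by smallest node id):
  initial in-degrees: [1, 1, 1, 1, 0, 2]
  ready (indeg=0): [4]
  pop 4: indeg[1]->0; indeg[2]->0; indeg[3]->0 | ready=[1, 2, 3] | order so far=[4]
  pop 1: indeg[5]->1 | ready=[2, 3] | order so far=[4, 1]
  pop 2: indeg[0]->0; indeg[5]->0 | ready=[0, 3, 5] | order so far=[4, 1, 2]
  pop 0: no out-edges | ready=[3, 5] | order so far=[4, 1, 2, 0]
  pop 3: no out-edges | ready=[5] | order so far=[4, 1, 2, 0, 3]
  pop 5: no out-edges | ready=[] | order so far=[4, 1, 2, 0, 3, 5]
  Result: [4, 1, 2, 0, 3, 5]

Answer: [4, 1, 2, 0, 3, 5]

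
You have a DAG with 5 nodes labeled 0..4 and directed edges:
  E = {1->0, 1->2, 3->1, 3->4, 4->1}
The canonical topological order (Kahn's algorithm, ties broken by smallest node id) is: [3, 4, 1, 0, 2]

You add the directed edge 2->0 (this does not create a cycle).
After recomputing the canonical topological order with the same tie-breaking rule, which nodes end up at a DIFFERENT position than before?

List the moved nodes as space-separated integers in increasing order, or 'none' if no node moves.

Answer: 0 2

Derivation:
Old toposort: [3, 4, 1, 0, 2]
Added edge 2->0
Recompute Kahn (smallest-id tiebreak):
  initial in-degrees: [2, 2, 1, 0, 1]
  ready (indeg=0): [3]
  pop 3: indeg[1]->1; indeg[4]->0 | ready=[4] | order so far=[3]
  pop 4: indeg[1]->0 | ready=[1] | order so far=[3, 4]
  pop 1: indeg[0]->1; indeg[2]->0 | ready=[2] | order so far=[3, 4, 1]
  pop 2: indeg[0]->0 | ready=[0] | order so far=[3, 4, 1, 2]
  pop 0: no out-edges | ready=[] | order so far=[3, 4, 1, 2, 0]
New canonical toposort: [3, 4, 1, 2, 0]
Compare positions:
  Node 0: index 3 -> 4 (moved)
  Node 1: index 2 -> 2 (same)
  Node 2: index 4 -> 3 (moved)
  Node 3: index 0 -> 0 (same)
  Node 4: index 1 -> 1 (same)
Nodes that changed position: 0 2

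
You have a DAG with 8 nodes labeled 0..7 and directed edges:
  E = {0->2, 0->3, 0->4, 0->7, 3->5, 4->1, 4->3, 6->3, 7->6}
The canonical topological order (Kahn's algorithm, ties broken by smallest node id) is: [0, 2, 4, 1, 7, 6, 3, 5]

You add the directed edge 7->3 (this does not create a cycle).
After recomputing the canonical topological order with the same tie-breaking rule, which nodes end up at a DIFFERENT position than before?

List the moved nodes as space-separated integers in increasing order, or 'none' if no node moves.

Answer: none

Derivation:
Old toposort: [0, 2, 4, 1, 7, 6, 3, 5]
Added edge 7->3
Recompute Kahn (smallest-id tiebreak):
  initial in-degrees: [0, 1, 1, 4, 1, 1, 1, 1]
  ready (indeg=0): [0]
  pop 0: indeg[2]->0; indeg[3]->3; indeg[4]->0; indeg[7]->0 | ready=[2, 4, 7] | order so far=[0]
  pop 2: no out-edges | ready=[4, 7] | order so far=[0, 2]
  pop 4: indeg[1]->0; indeg[3]->2 | ready=[1, 7] | order so far=[0, 2, 4]
  pop 1: no out-edges | ready=[7] | order so far=[0, 2, 4, 1]
  pop 7: indeg[3]->1; indeg[6]->0 | ready=[6] | order so far=[0, 2, 4, 1, 7]
  pop 6: indeg[3]->0 | ready=[3] | order so far=[0, 2, 4, 1, 7, 6]
  pop 3: indeg[5]->0 | ready=[5] | order so far=[0, 2, 4, 1, 7, 6, 3]
  pop 5: no out-edges | ready=[] | order so far=[0, 2, 4, 1, 7, 6, 3, 5]
New canonical toposort: [0, 2, 4, 1, 7, 6, 3, 5]
Compare positions:
  Node 0: index 0 -> 0 (same)
  Node 1: index 3 -> 3 (same)
  Node 2: index 1 -> 1 (same)
  Node 3: index 6 -> 6 (same)
  Node 4: index 2 -> 2 (same)
  Node 5: index 7 -> 7 (same)
  Node 6: index 5 -> 5 (same)
  Node 7: index 4 -> 4 (same)
Nodes that changed position: none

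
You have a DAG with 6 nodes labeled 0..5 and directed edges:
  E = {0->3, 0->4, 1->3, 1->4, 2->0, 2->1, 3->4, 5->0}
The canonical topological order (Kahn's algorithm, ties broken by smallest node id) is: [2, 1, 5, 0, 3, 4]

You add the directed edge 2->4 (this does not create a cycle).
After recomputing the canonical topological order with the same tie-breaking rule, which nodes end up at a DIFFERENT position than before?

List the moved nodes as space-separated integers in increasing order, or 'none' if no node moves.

Old toposort: [2, 1, 5, 0, 3, 4]
Added edge 2->4
Recompute Kahn (smallest-id tiebreak):
  initial in-degrees: [2, 1, 0, 2, 4, 0]
  ready (indeg=0): [2, 5]
  pop 2: indeg[0]->1; indeg[1]->0; indeg[4]->3 | ready=[1, 5] | order so far=[2]
  pop 1: indeg[3]->1; indeg[4]->2 | ready=[5] | order so far=[2, 1]
  pop 5: indeg[0]->0 | ready=[0] | order so far=[2, 1, 5]
  pop 0: indeg[3]->0; indeg[4]->1 | ready=[3] | order so far=[2, 1, 5, 0]
  pop 3: indeg[4]->0 | ready=[4] | order so far=[2, 1, 5, 0, 3]
  pop 4: no out-edges | ready=[] | order so far=[2, 1, 5, 0, 3, 4]
New canonical toposort: [2, 1, 5, 0, 3, 4]
Compare positions:
  Node 0: index 3 -> 3 (same)
  Node 1: index 1 -> 1 (same)
  Node 2: index 0 -> 0 (same)
  Node 3: index 4 -> 4 (same)
  Node 4: index 5 -> 5 (same)
  Node 5: index 2 -> 2 (same)
Nodes that changed position: none

Answer: none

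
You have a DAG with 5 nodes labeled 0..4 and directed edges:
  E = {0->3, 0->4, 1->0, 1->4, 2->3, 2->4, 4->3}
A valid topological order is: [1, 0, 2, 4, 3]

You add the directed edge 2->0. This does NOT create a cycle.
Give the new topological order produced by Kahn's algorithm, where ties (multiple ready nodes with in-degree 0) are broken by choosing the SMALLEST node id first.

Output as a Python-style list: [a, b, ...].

Answer: [1, 2, 0, 4, 3]

Derivation:
Old toposort: [1, 0, 2, 4, 3]
Added edge: 2->0
Position of 2 (2) > position of 0 (1). Must reorder: 2 must now come before 0.
Run Kahn's algorithm (break ties by smallest node id):
  initial in-degrees: [2, 0, 0, 3, 3]
  ready (indeg=0): [1, 2]
  pop 1: indeg[0]->1; indeg[4]->2 | ready=[2] | order so far=[1]
  pop 2: indeg[0]->0; indeg[3]->2; indeg[4]->1 | ready=[0] | order so far=[1, 2]
  pop 0: indeg[3]->1; indeg[4]->0 | ready=[4] | order so far=[1, 2, 0]
  pop 4: indeg[3]->0 | ready=[3] | order so far=[1, 2, 0, 4]
  pop 3: no out-edges | ready=[] | order so far=[1, 2, 0, 4, 3]
  Result: [1, 2, 0, 4, 3]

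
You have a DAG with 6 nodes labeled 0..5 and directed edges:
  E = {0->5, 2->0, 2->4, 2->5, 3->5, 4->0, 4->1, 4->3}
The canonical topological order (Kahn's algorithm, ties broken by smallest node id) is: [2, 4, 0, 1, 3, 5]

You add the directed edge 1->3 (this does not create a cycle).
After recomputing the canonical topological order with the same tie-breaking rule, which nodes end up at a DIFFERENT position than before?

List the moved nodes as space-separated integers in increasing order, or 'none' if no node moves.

Old toposort: [2, 4, 0, 1, 3, 5]
Added edge 1->3
Recompute Kahn (smallest-id tiebreak):
  initial in-degrees: [2, 1, 0, 2, 1, 3]
  ready (indeg=0): [2]
  pop 2: indeg[0]->1; indeg[4]->0; indeg[5]->2 | ready=[4] | order so far=[2]
  pop 4: indeg[0]->0; indeg[1]->0; indeg[3]->1 | ready=[0, 1] | order so far=[2, 4]
  pop 0: indeg[5]->1 | ready=[1] | order so far=[2, 4, 0]
  pop 1: indeg[3]->0 | ready=[3] | order so far=[2, 4, 0, 1]
  pop 3: indeg[5]->0 | ready=[5] | order so far=[2, 4, 0, 1, 3]
  pop 5: no out-edges | ready=[] | order so far=[2, 4, 0, 1, 3, 5]
New canonical toposort: [2, 4, 0, 1, 3, 5]
Compare positions:
  Node 0: index 2 -> 2 (same)
  Node 1: index 3 -> 3 (same)
  Node 2: index 0 -> 0 (same)
  Node 3: index 4 -> 4 (same)
  Node 4: index 1 -> 1 (same)
  Node 5: index 5 -> 5 (same)
Nodes that changed position: none

Answer: none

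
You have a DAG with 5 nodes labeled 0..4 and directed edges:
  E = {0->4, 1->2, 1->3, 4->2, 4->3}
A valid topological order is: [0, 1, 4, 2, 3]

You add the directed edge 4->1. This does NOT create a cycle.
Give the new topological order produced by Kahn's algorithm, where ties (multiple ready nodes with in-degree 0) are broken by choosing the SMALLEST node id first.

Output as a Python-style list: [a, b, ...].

Old toposort: [0, 1, 4, 2, 3]
Added edge: 4->1
Position of 4 (2) > position of 1 (1). Must reorder: 4 must now come before 1.
Run Kahn's algorithm (break ties by smallest node id):
  initial in-degrees: [0, 1, 2, 2, 1]
  ready (indeg=0): [0]
  pop 0: indeg[4]->0 | ready=[4] | order so far=[0]
  pop 4: indeg[1]->0; indeg[2]->1; indeg[3]->1 | ready=[1] | order so far=[0, 4]
  pop 1: indeg[2]->0; indeg[3]->0 | ready=[2, 3] | order so far=[0, 4, 1]
  pop 2: no out-edges | ready=[3] | order so far=[0, 4, 1, 2]
  pop 3: no out-edges | ready=[] | order so far=[0, 4, 1, 2, 3]
  Result: [0, 4, 1, 2, 3]

Answer: [0, 4, 1, 2, 3]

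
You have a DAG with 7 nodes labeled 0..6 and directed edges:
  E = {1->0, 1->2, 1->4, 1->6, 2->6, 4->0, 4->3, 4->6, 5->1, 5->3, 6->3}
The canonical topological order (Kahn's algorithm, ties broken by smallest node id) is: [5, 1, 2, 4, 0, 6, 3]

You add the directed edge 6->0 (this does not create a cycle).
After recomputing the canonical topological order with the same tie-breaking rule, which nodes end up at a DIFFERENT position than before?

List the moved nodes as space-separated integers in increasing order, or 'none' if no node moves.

Old toposort: [5, 1, 2, 4, 0, 6, 3]
Added edge 6->0
Recompute Kahn (smallest-id tiebreak):
  initial in-degrees: [3, 1, 1, 3, 1, 0, 3]
  ready (indeg=0): [5]
  pop 5: indeg[1]->0; indeg[3]->2 | ready=[1] | order so far=[5]
  pop 1: indeg[0]->2; indeg[2]->0; indeg[4]->0; indeg[6]->2 | ready=[2, 4] | order so far=[5, 1]
  pop 2: indeg[6]->1 | ready=[4] | order so far=[5, 1, 2]
  pop 4: indeg[0]->1; indeg[3]->1; indeg[6]->0 | ready=[6] | order so far=[5, 1, 2, 4]
  pop 6: indeg[0]->0; indeg[3]->0 | ready=[0, 3] | order so far=[5, 1, 2, 4, 6]
  pop 0: no out-edges | ready=[3] | order so far=[5, 1, 2, 4, 6, 0]
  pop 3: no out-edges | ready=[] | order so far=[5, 1, 2, 4, 6, 0, 3]
New canonical toposort: [5, 1, 2, 4, 6, 0, 3]
Compare positions:
  Node 0: index 4 -> 5 (moved)
  Node 1: index 1 -> 1 (same)
  Node 2: index 2 -> 2 (same)
  Node 3: index 6 -> 6 (same)
  Node 4: index 3 -> 3 (same)
  Node 5: index 0 -> 0 (same)
  Node 6: index 5 -> 4 (moved)
Nodes that changed position: 0 6

Answer: 0 6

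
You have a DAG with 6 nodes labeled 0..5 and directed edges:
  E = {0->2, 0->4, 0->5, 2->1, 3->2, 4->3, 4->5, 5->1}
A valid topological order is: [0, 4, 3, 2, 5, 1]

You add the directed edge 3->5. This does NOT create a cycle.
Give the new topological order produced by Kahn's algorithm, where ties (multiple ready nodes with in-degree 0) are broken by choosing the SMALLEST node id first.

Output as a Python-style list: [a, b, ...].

Answer: [0, 4, 3, 2, 5, 1]

Derivation:
Old toposort: [0, 4, 3, 2, 5, 1]
Added edge: 3->5
Position of 3 (2) < position of 5 (4). Old order still valid.
Run Kahn's algorithm (break ties by smallest node id):
  initial in-degrees: [0, 2, 2, 1, 1, 3]
  ready (indeg=0): [0]
  pop 0: indeg[2]->1; indeg[4]->0; indeg[5]->2 | ready=[4] | order so far=[0]
  pop 4: indeg[3]->0; indeg[5]->1 | ready=[3] | order so far=[0, 4]
  pop 3: indeg[2]->0; indeg[5]->0 | ready=[2, 5] | order so far=[0, 4, 3]
  pop 2: indeg[1]->1 | ready=[5] | order so far=[0, 4, 3, 2]
  pop 5: indeg[1]->0 | ready=[1] | order so far=[0, 4, 3, 2, 5]
  pop 1: no out-edges | ready=[] | order so far=[0, 4, 3, 2, 5, 1]
  Result: [0, 4, 3, 2, 5, 1]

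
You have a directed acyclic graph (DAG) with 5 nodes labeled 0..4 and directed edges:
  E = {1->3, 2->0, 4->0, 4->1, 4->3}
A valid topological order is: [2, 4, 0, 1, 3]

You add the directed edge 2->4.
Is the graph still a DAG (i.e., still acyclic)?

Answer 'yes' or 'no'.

Given toposort: [2, 4, 0, 1, 3]
Position of 2: index 0; position of 4: index 1
New edge 2->4: forward
Forward edge: respects the existing order. Still a DAG, same toposort still valid.
Still a DAG? yes

Answer: yes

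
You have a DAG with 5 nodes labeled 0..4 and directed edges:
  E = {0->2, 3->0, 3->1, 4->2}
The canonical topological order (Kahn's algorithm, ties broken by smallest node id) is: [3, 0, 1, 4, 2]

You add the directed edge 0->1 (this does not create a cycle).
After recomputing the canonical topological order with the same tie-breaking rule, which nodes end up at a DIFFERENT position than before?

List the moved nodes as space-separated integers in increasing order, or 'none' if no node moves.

Answer: none

Derivation:
Old toposort: [3, 0, 1, 4, 2]
Added edge 0->1
Recompute Kahn (smallest-id tiebreak):
  initial in-degrees: [1, 2, 2, 0, 0]
  ready (indeg=0): [3, 4]
  pop 3: indeg[0]->0; indeg[1]->1 | ready=[0, 4] | order so far=[3]
  pop 0: indeg[1]->0; indeg[2]->1 | ready=[1, 4] | order so far=[3, 0]
  pop 1: no out-edges | ready=[4] | order so far=[3, 0, 1]
  pop 4: indeg[2]->0 | ready=[2] | order so far=[3, 0, 1, 4]
  pop 2: no out-edges | ready=[] | order so far=[3, 0, 1, 4, 2]
New canonical toposort: [3, 0, 1, 4, 2]
Compare positions:
  Node 0: index 1 -> 1 (same)
  Node 1: index 2 -> 2 (same)
  Node 2: index 4 -> 4 (same)
  Node 3: index 0 -> 0 (same)
  Node 4: index 3 -> 3 (same)
Nodes that changed position: none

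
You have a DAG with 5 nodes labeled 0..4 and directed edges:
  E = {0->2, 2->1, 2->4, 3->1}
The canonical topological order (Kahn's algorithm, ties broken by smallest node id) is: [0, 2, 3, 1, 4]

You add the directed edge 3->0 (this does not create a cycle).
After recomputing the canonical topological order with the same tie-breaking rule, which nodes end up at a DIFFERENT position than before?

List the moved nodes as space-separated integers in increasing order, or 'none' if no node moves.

Answer: 0 2 3

Derivation:
Old toposort: [0, 2, 3, 1, 4]
Added edge 3->0
Recompute Kahn (smallest-id tiebreak):
  initial in-degrees: [1, 2, 1, 0, 1]
  ready (indeg=0): [3]
  pop 3: indeg[0]->0; indeg[1]->1 | ready=[0] | order so far=[3]
  pop 0: indeg[2]->0 | ready=[2] | order so far=[3, 0]
  pop 2: indeg[1]->0; indeg[4]->0 | ready=[1, 4] | order so far=[3, 0, 2]
  pop 1: no out-edges | ready=[4] | order so far=[3, 0, 2, 1]
  pop 4: no out-edges | ready=[] | order so far=[3, 0, 2, 1, 4]
New canonical toposort: [3, 0, 2, 1, 4]
Compare positions:
  Node 0: index 0 -> 1 (moved)
  Node 1: index 3 -> 3 (same)
  Node 2: index 1 -> 2 (moved)
  Node 3: index 2 -> 0 (moved)
  Node 4: index 4 -> 4 (same)
Nodes that changed position: 0 2 3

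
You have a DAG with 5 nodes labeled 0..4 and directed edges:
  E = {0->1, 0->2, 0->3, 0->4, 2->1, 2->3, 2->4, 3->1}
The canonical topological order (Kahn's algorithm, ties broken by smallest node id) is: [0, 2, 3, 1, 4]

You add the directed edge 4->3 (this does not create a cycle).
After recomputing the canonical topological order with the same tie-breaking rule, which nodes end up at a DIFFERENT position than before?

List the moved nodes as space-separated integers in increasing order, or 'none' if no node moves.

Old toposort: [0, 2, 3, 1, 4]
Added edge 4->3
Recompute Kahn (smallest-id tiebreak):
  initial in-degrees: [0, 3, 1, 3, 2]
  ready (indeg=0): [0]
  pop 0: indeg[1]->2; indeg[2]->0; indeg[3]->2; indeg[4]->1 | ready=[2] | order so far=[0]
  pop 2: indeg[1]->1; indeg[3]->1; indeg[4]->0 | ready=[4] | order so far=[0, 2]
  pop 4: indeg[3]->0 | ready=[3] | order so far=[0, 2, 4]
  pop 3: indeg[1]->0 | ready=[1] | order so far=[0, 2, 4, 3]
  pop 1: no out-edges | ready=[] | order so far=[0, 2, 4, 3, 1]
New canonical toposort: [0, 2, 4, 3, 1]
Compare positions:
  Node 0: index 0 -> 0 (same)
  Node 1: index 3 -> 4 (moved)
  Node 2: index 1 -> 1 (same)
  Node 3: index 2 -> 3 (moved)
  Node 4: index 4 -> 2 (moved)
Nodes that changed position: 1 3 4

Answer: 1 3 4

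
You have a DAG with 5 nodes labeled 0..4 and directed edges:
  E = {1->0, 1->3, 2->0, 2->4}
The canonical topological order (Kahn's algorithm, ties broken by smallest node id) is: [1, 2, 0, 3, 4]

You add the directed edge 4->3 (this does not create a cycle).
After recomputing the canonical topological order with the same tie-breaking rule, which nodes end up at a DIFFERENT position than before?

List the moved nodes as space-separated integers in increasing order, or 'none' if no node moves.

Answer: 3 4

Derivation:
Old toposort: [1, 2, 0, 3, 4]
Added edge 4->3
Recompute Kahn (smallest-id tiebreak):
  initial in-degrees: [2, 0, 0, 2, 1]
  ready (indeg=0): [1, 2]
  pop 1: indeg[0]->1; indeg[3]->1 | ready=[2] | order so far=[1]
  pop 2: indeg[0]->0; indeg[4]->0 | ready=[0, 4] | order so far=[1, 2]
  pop 0: no out-edges | ready=[4] | order so far=[1, 2, 0]
  pop 4: indeg[3]->0 | ready=[3] | order so far=[1, 2, 0, 4]
  pop 3: no out-edges | ready=[] | order so far=[1, 2, 0, 4, 3]
New canonical toposort: [1, 2, 0, 4, 3]
Compare positions:
  Node 0: index 2 -> 2 (same)
  Node 1: index 0 -> 0 (same)
  Node 2: index 1 -> 1 (same)
  Node 3: index 3 -> 4 (moved)
  Node 4: index 4 -> 3 (moved)
Nodes that changed position: 3 4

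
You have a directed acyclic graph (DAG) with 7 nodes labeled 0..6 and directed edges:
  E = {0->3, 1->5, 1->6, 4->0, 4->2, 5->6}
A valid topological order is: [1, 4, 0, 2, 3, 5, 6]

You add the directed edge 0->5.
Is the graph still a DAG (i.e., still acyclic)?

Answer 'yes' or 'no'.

Answer: yes

Derivation:
Given toposort: [1, 4, 0, 2, 3, 5, 6]
Position of 0: index 2; position of 5: index 5
New edge 0->5: forward
Forward edge: respects the existing order. Still a DAG, same toposort still valid.
Still a DAG? yes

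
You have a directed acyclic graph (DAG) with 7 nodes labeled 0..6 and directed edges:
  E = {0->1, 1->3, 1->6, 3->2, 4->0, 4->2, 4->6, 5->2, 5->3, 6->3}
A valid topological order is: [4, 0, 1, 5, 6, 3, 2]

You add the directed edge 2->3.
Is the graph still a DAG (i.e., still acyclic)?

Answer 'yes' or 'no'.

Answer: no

Derivation:
Given toposort: [4, 0, 1, 5, 6, 3, 2]
Position of 2: index 6; position of 3: index 5
New edge 2->3: backward (u after v in old order)
Backward edge: old toposort is now invalid. Check if this creates a cycle.
Does 3 already reach 2? Reachable from 3: [2, 3]. YES -> cycle!
Still a DAG? no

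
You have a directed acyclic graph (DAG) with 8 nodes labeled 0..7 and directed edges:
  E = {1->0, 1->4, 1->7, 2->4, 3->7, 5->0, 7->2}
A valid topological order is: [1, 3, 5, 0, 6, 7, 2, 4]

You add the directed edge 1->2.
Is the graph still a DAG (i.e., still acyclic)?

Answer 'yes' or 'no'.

Answer: yes

Derivation:
Given toposort: [1, 3, 5, 0, 6, 7, 2, 4]
Position of 1: index 0; position of 2: index 6
New edge 1->2: forward
Forward edge: respects the existing order. Still a DAG, same toposort still valid.
Still a DAG? yes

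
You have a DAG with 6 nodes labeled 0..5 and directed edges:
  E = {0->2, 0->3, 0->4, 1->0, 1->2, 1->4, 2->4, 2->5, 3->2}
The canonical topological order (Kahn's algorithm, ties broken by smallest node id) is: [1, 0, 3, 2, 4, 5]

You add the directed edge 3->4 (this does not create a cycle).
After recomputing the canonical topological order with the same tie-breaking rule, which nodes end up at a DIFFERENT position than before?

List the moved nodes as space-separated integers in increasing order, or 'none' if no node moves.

Answer: none

Derivation:
Old toposort: [1, 0, 3, 2, 4, 5]
Added edge 3->4
Recompute Kahn (smallest-id tiebreak):
  initial in-degrees: [1, 0, 3, 1, 4, 1]
  ready (indeg=0): [1]
  pop 1: indeg[0]->0; indeg[2]->2; indeg[4]->3 | ready=[0] | order so far=[1]
  pop 0: indeg[2]->1; indeg[3]->0; indeg[4]->2 | ready=[3] | order so far=[1, 0]
  pop 3: indeg[2]->0; indeg[4]->1 | ready=[2] | order so far=[1, 0, 3]
  pop 2: indeg[4]->0; indeg[5]->0 | ready=[4, 5] | order so far=[1, 0, 3, 2]
  pop 4: no out-edges | ready=[5] | order so far=[1, 0, 3, 2, 4]
  pop 5: no out-edges | ready=[] | order so far=[1, 0, 3, 2, 4, 5]
New canonical toposort: [1, 0, 3, 2, 4, 5]
Compare positions:
  Node 0: index 1 -> 1 (same)
  Node 1: index 0 -> 0 (same)
  Node 2: index 3 -> 3 (same)
  Node 3: index 2 -> 2 (same)
  Node 4: index 4 -> 4 (same)
  Node 5: index 5 -> 5 (same)
Nodes that changed position: none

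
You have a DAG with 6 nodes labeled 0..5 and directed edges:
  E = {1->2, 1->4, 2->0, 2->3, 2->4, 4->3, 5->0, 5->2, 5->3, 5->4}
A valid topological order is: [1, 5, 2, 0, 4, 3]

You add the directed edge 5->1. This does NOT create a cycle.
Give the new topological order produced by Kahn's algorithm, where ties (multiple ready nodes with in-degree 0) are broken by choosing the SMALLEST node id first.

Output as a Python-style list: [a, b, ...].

Answer: [5, 1, 2, 0, 4, 3]

Derivation:
Old toposort: [1, 5, 2, 0, 4, 3]
Added edge: 5->1
Position of 5 (1) > position of 1 (0). Must reorder: 5 must now come before 1.
Run Kahn's algorithm (break ties by smallest node id):
  initial in-degrees: [2, 1, 2, 3, 3, 0]
  ready (indeg=0): [5]
  pop 5: indeg[0]->1; indeg[1]->0; indeg[2]->1; indeg[3]->2; indeg[4]->2 | ready=[1] | order so far=[5]
  pop 1: indeg[2]->0; indeg[4]->1 | ready=[2] | order so far=[5, 1]
  pop 2: indeg[0]->0; indeg[3]->1; indeg[4]->0 | ready=[0, 4] | order so far=[5, 1, 2]
  pop 0: no out-edges | ready=[4] | order so far=[5, 1, 2, 0]
  pop 4: indeg[3]->0 | ready=[3] | order so far=[5, 1, 2, 0, 4]
  pop 3: no out-edges | ready=[] | order so far=[5, 1, 2, 0, 4, 3]
  Result: [5, 1, 2, 0, 4, 3]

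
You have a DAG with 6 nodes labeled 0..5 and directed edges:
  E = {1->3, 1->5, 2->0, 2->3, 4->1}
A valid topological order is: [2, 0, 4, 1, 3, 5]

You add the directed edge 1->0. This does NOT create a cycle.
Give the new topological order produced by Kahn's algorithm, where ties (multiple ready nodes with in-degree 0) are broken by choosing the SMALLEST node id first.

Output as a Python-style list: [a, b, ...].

Answer: [2, 4, 1, 0, 3, 5]

Derivation:
Old toposort: [2, 0, 4, 1, 3, 5]
Added edge: 1->0
Position of 1 (3) > position of 0 (1). Must reorder: 1 must now come before 0.
Run Kahn's algorithm (break ties by smallest node id):
  initial in-degrees: [2, 1, 0, 2, 0, 1]
  ready (indeg=0): [2, 4]
  pop 2: indeg[0]->1; indeg[3]->1 | ready=[4] | order so far=[2]
  pop 4: indeg[1]->0 | ready=[1] | order so far=[2, 4]
  pop 1: indeg[0]->0; indeg[3]->0; indeg[5]->0 | ready=[0, 3, 5] | order so far=[2, 4, 1]
  pop 0: no out-edges | ready=[3, 5] | order so far=[2, 4, 1, 0]
  pop 3: no out-edges | ready=[5] | order so far=[2, 4, 1, 0, 3]
  pop 5: no out-edges | ready=[] | order so far=[2, 4, 1, 0, 3, 5]
  Result: [2, 4, 1, 0, 3, 5]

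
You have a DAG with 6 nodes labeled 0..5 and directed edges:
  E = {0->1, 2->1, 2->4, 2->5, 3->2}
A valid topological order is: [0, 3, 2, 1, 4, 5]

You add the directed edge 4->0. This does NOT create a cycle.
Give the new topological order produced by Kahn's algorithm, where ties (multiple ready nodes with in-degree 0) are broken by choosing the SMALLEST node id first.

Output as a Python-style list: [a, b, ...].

Old toposort: [0, 3, 2, 1, 4, 5]
Added edge: 4->0
Position of 4 (4) > position of 0 (0). Must reorder: 4 must now come before 0.
Run Kahn's algorithm (break ties by smallest node id):
  initial in-degrees: [1, 2, 1, 0, 1, 1]
  ready (indeg=0): [3]
  pop 3: indeg[2]->0 | ready=[2] | order so far=[3]
  pop 2: indeg[1]->1; indeg[4]->0; indeg[5]->0 | ready=[4, 5] | order so far=[3, 2]
  pop 4: indeg[0]->0 | ready=[0, 5] | order so far=[3, 2, 4]
  pop 0: indeg[1]->0 | ready=[1, 5] | order so far=[3, 2, 4, 0]
  pop 1: no out-edges | ready=[5] | order so far=[3, 2, 4, 0, 1]
  pop 5: no out-edges | ready=[] | order so far=[3, 2, 4, 0, 1, 5]
  Result: [3, 2, 4, 0, 1, 5]

Answer: [3, 2, 4, 0, 1, 5]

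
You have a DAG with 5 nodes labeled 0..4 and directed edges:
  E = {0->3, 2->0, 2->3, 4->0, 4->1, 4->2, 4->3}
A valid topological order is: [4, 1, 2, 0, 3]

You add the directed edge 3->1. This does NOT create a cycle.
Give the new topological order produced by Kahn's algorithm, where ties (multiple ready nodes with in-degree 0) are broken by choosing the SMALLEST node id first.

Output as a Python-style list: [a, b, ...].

Old toposort: [4, 1, 2, 0, 3]
Added edge: 3->1
Position of 3 (4) > position of 1 (1). Must reorder: 3 must now come before 1.
Run Kahn's algorithm (break ties by smallest node id):
  initial in-degrees: [2, 2, 1, 3, 0]
  ready (indeg=0): [4]
  pop 4: indeg[0]->1; indeg[1]->1; indeg[2]->0; indeg[3]->2 | ready=[2] | order so far=[4]
  pop 2: indeg[0]->0; indeg[3]->1 | ready=[0] | order so far=[4, 2]
  pop 0: indeg[3]->0 | ready=[3] | order so far=[4, 2, 0]
  pop 3: indeg[1]->0 | ready=[1] | order so far=[4, 2, 0, 3]
  pop 1: no out-edges | ready=[] | order so far=[4, 2, 0, 3, 1]
  Result: [4, 2, 0, 3, 1]

Answer: [4, 2, 0, 3, 1]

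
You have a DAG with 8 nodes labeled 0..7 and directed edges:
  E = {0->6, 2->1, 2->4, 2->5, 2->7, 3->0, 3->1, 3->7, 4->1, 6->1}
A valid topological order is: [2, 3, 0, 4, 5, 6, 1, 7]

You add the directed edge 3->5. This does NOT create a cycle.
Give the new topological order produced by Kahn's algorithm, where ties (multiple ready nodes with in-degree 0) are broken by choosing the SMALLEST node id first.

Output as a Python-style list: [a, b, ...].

Old toposort: [2, 3, 0, 4, 5, 6, 1, 7]
Added edge: 3->5
Position of 3 (1) < position of 5 (4). Old order still valid.
Run Kahn's algorithm (break ties by smallest node id):
  initial in-degrees: [1, 4, 0, 0, 1, 2, 1, 2]
  ready (indeg=0): [2, 3]
  pop 2: indeg[1]->3; indeg[4]->0; indeg[5]->1; indeg[7]->1 | ready=[3, 4] | order so far=[2]
  pop 3: indeg[0]->0; indeg[1]->2; indeg[5]->0; indeg[7]->0 | ready=[0, 4, 5, 7] | order so far=[2, 3]
  pop 0: indeg[6]->0 | ready=[4, 5, 6, 7] | order so far=[2, 3, 0]
  pop 4: indeg[1]->1 | ready=[5, 6, 7] | order so far=[2, 3, 0, 4]
  pop 5: no out-edges | ready=[6, 7] | order so far=[2, 3, 0, 4, 5]
  pop 6: indeg[1]->0 | ready=[1, 7] | order so far=[2, 3, 0, 4, 5, 6]
  pop 1: no out-edges | ready=[7] | order so far=[2, 3, 0, 4, 5, 6, 1]
  pop 7: no out-edges | ready=[] | order so far=[2, 3, 0, 4, 5, 6, 1, 7]
  Result: [2, 3, 0, 4, 5, 6, 1, 7]

Answer: [2, 3, 0, 4, 5, 6, 1, 7]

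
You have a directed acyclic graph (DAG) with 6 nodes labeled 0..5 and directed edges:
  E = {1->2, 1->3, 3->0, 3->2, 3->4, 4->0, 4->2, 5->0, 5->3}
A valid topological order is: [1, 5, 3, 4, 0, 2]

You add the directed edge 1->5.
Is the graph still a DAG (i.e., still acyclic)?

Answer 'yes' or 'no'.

Answer: yes

Derivation:
Given toposort: [1, 5, 3, 4, 0, 2]
Position of 1: index 0; position of 5: index 1
New edge 1->5: forward
Forward edge: respects the existing order. Still a DAG, same toposort still valid.
Still a DAG? yes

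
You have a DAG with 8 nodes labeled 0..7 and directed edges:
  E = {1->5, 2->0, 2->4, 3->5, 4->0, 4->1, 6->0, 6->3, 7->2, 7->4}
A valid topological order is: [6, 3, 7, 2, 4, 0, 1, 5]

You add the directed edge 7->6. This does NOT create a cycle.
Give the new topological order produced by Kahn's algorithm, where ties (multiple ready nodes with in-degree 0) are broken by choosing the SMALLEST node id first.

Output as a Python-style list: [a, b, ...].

Answer: [7, 2, 4, 1, 6, 0, 3, 5]

Derivation:
Old toposort: [6, 3, 7, 2, 4, 0, 1, 5]
Added edge: 7->6
Position of 7 (2) > position of 6 (0). Must reorder: 7 must now come before 6.
Run Kahn's algorithm (break ties by smallest node id):
  initial in-degrees: [3, 1, 1, 1, 2, 2, 1, 0]
  ready (indeg=0): [7]
  pop 7: indeg[2]->0; indeg[4]->1; indeg[6]->0 | ready=[2, 6] | order so far=[7]
  pop 2: indeg[0]->2; indeg[4]->0 | ready=[4, 6] | order so far=[7, 2]
  pop 4: indeg[0]->1; indeg[1]->0 | ready=[1, 6] | order so far=[7, 2, 4]
  pop 1: indeg[5]->1 | ready=[6] | order so far=[7, 2, 4, 1]
  pop 6: indeg[0]->0; indeg[3]->0 | ready=[0, 3] | order so far=[7, 2, 4, 1, 6]
  pop 0: no out-edges | ready=[3] | order so far=[7, 2, 4, 1, 6, 0]
  pop 3: indeg[5]->0 | ready=[5] | order so far=[7, 2, 4, 1, 6, 0, 3]
  pop 5: no out-edges | ready=[] | order so far=[7, 2, 4, 1, 6, 0, 3, 5]
  Result: [7, 2, 4, 1, 6, 0, 3, 5]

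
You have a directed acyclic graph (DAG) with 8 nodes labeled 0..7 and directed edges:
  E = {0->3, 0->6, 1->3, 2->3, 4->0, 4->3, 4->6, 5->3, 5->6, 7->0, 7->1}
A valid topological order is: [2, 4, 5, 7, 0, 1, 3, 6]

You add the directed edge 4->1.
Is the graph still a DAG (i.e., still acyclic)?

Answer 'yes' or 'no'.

Answer: yes

Derivation:
Given toposort: [2, 4, 5, 7, 0, 1, 3, 6]
Position of 4: index 1; position of 1: index 5
New edge 4->1: forward
Forward edge: respects the existing order. Still a DAG, same toposort still valid.
Still a DAG? yes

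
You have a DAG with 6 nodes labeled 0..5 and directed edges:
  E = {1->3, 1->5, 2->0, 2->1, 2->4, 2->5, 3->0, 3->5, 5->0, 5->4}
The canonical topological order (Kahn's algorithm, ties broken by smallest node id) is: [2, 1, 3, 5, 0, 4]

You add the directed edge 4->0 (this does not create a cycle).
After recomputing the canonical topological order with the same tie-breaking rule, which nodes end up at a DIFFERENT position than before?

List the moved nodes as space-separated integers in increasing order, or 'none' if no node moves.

Old toposort: [2, 1, 3, 5, 0, 4]
Added edge 4->0
Recompute Kahn (smallest-id tiebreak):
  initial in-degrees: [4, 1, 0, 1, 2, 3]
  ready (indeg=0): [2]
  pop 2: indeg[0]->3; indeg[1]->0; indeg[4]->1; indeg[5]->2 | ready=[1] | order so far=[2]
  pop 1: indeg[3]->0; indeg[5]->1 | ready=[3] | order so far=[2, 1]
  pop 3: indeg[0]->2; indeg[5]->0 | ready=[5] | order so far=[2, 1, 3]
  pop 5: indeg[0]->1; indeg[4]->0 | ready=[4] | order so far=[2, 1, 3, 5]
  pop 4: indeg[0]->0 | ready=[0] | order so far=[2, 1, 3, 5, 4]
  pop 0: no out-edges | ready=[] | order so far=[2, 1, 3, 5, 4, 0]
New canonical toposort: [2, 1, 3, 5, 4, 0]
Compare positions:
  Node 0: index 4 -> 5 (moved)
  Node 1: index 1 -> 1 (same)
  Node 2: index 0 -> 0 (same)
  Node 3: index 2 -> 2 (same)
  Node 4: index 5 -> 4 (moved)
  Node 5: index 3 -> 3 (same)
Nodes that changed position: 0 4

Answer: 0 4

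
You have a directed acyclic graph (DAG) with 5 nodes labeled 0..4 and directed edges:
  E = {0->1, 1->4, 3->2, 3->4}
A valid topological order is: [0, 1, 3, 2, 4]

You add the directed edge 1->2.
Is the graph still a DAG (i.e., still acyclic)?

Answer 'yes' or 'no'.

Given toposort: [0, 1, 3, 2, 4]
Position of 1: index 1; position of 2: index 3
New edge 1->2: forward
Forward edge: respects the existing order. Still a DAG, same toposort still valid.
Still a DAG? yes

Answer: yes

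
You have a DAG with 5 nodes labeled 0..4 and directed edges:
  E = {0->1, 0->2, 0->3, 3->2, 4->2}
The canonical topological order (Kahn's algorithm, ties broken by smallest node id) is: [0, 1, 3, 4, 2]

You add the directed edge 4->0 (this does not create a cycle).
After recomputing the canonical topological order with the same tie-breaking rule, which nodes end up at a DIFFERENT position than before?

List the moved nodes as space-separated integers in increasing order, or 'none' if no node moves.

Answer: 0 1 3 4

Derivation:
Old toposort: [0, 1, 3, 4, 2]
Added edge 4->0
Recompute Kahn (smallest-id tiebreak):
  initial in-degrees: [1, 1, 3, 1, 0]
  ready (indeg=0): [4]
  pop 4: indeg[0]->0; indeg[2]->2 | ready=[0] | order so far=[4]
  pop 0: indeg[1]->0; indeg[2]->1; indeg[3]->0 | ready=[1, 3] | order so far=[4, 0]
  pop 1: no out-edges | ready=[3] | order so far=[4, 0, 1]
  pop 3: indeg[2]->0 | ready=[2] | order so far=[4, 0, 1, 3]
  pop 2: no out-edges | ready=[] | order so far=[4, 0, 1, 3, 2]
New canonical toposort: [4, 0, 1, 3, 2]
Compare positions:
  Node 0: index 0 -> 1 (moved)
  Node 1: index 1 -> 2 (moved)
  Node 2: index 4 -> 4 (same)
  Node 3: index 2 -> 3 (moved)
  Node 4: index 3 -> 0 (moved)
Nodes that changed position: 0 1 3 4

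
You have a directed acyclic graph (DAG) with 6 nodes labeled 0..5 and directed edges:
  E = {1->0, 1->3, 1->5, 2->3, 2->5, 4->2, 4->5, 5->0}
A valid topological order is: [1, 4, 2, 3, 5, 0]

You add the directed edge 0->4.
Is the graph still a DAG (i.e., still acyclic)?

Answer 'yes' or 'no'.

Given toposort: [1, 4, 2, 3, 5, 0]
Position of 0: index 5; position of 4: index 1
New edge 0->4: backward (u after v in old order)
Backward edge: old toposort is now invalid. Check if this creates a cycle.
Does 4 already reach 0? Reachable from 4: [0, 2, 3, 4, 5]. YES -> cycle!
Still a DAG? no

Answer: no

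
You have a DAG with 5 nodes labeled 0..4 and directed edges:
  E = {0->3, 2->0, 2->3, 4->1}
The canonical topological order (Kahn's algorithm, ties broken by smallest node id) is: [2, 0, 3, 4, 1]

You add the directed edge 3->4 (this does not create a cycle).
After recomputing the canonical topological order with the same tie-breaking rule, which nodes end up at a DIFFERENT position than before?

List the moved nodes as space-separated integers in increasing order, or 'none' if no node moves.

Answer: none

Derivation:
Old toposort: [2, 0, 3, 4, 1]
Added edge 3->4
Recompute Kahn (smallest-id tiebreak):
  initial in-degrees: [1, 1, 0, 2, 1]
  ready (indeg=0): [2]
  pop 2: indeg[0]->0; indeg[3]->1 | ready=[0] | order so far=[2]
  pop 0: indeg[3]->0 | ready=[3] | order so far=[2, 0]
  pop 3: indeg[4]->0 | ready=[4] | order so far=[2, 0, 3]
  pop 4: indeg[1]->0 | ready=[1] | order so far=[2, 0, 3, 4]
  pop 1: no out-edges | ready=[] | order so far=[2, 0, 3, 4, 1]
New canonical toposort: [2, 0, 3, 4, 1]
Compare positions:
  Node 0: index 1 -> 1 (same)
  Node 1: index 4 -> 4 (same)
  Node 2: index 0 -> 0 (same)
  Node 3: index 2 -> 2 (same)
  Node 4: index 3 -> 3 (same)
Nodes that changed position: none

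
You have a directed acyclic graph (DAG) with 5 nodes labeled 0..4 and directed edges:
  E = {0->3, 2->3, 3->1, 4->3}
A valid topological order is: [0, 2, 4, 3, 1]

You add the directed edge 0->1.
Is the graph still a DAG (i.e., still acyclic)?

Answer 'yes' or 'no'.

Answer: yes

Derivation:
Given toposort: [0, 2, 4, 3, 1]
Position of 0: index 0; position of 1: index 4
New edge 0->1: forward
Forward edge: respects the existing order. Still a DAG, same toposort still valid.
Still a DAG? yes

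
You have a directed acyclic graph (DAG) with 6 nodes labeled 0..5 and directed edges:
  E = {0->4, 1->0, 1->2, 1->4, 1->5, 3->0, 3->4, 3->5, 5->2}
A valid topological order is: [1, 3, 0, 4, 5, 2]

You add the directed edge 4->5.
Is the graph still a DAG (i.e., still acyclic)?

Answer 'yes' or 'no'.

Given toposort: [1, 3, 0, 4, 5, 2]
Position of 4: index 3; position of 5: index 4
New edge 4->5: forward
Forward edge: respects the existing order. Still a DAG, same toposort still valid.
Still a DAG? yes

Answer: yes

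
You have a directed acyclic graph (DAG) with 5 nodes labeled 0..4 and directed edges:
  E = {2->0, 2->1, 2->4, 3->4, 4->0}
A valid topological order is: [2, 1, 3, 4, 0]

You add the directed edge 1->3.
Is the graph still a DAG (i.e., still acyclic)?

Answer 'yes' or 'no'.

Given toposort: [2, 1, 3, 4, 0]
Position of 1: index 1; position of 3: index 2
New edge 1->3: forward
Forward edge: respects the existing order. Still a DAG, same toposort still valid.
Still a DAG? yes

Answer: yes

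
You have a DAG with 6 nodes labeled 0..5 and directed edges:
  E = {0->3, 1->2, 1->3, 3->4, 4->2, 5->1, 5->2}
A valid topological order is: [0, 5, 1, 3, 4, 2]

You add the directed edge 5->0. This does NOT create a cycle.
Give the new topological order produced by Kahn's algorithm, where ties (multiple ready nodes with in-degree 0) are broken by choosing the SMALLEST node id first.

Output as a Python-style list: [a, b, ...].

Old toposort: [0, 5, 1, 3, 4, 2]
Added edge: 5->0
Position of 5 (1) > position of 0 (0). Must reorder: 5 must now come before 0.
Run Kahn's algorithm (break ties by smallest node id):
  initial in-degrees: [1, 1, 3, 2, 1, 0]
  ready (indeg=0): [5]
  pop 5: indeg[0]->0; indeg[1]->0; indeg[2]->2 | ready=[0, 1] | order so far=[5]
  pop 0: indeg[3]->1 | ready=[1] | order so far=[5, 0]
  pop 1: indeg[2]->1; indeg[3]->0 | ready=[3] | order so far=[5, 0, 1]
  pop 3: indeg[4]->0 | ready=[4] | order so far=[5, 0, 1, 3]
  pop 4: indeg[2]->0 | ready=[2] | order so far=[5, 0, 1, 3, 4]
  pop 2: no out-edges | ready=[] | order so far=[5, 0, 1, 3, 4, 2]
  Result: [5, 0, 1, 3, 4, 2]

Answer: [5, 0, 1, 3, 4, 2]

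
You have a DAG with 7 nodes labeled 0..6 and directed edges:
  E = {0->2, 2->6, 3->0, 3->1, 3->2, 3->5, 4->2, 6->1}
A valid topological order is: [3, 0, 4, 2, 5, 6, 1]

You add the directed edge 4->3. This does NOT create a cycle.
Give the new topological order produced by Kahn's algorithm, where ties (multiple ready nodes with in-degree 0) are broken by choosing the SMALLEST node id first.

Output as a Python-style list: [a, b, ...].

Old toposort: [3, 0, 4, 2, 5, 6, 1]
Added edge: 4->3
Position of 4 (2) > position of 3 (0). Must reorder: 4 must now come before 3.
Run Kahn's algorithm (break ties by smallest node id):
  initial in-degrees: [1, 2, 3, 1, 0, 1, 1]
  ready (indeg=0): [4]
  pop 4: indeg[2]->2; indeg[3]->0 | ready=[3] | order so far=[4]
  pop 3: indeg[0]->0; indeg[1]->1; indeg[2]->1; indeg[5]->0 | ready=[0, 5] | order so far=[4, 3]
  pop 0: indeg[2]->0 | ready=[2, 5] | order so far=[4, 3, 0]
  pop 2: indeg[6]->0 | ready=[5, 6] | order so far=[4, 3, 0, 2]
  pop 5: no out-edges | ready=[6] | order so far=[4, 3, 0, 2, 5]
  pop 6: indeg[1]->0 | ready=[1] | order so far=[4, 3, 0, 2, 5, 6]
  pop 1: no out-edges | ready=[] | order so far=[4, 3, 0, 2, 5, 6, 1]
  Result: [4, 3, 0, 2, 5, 6, 1]

Answer: [4, 3, 0, 2, 5, 6, 1]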